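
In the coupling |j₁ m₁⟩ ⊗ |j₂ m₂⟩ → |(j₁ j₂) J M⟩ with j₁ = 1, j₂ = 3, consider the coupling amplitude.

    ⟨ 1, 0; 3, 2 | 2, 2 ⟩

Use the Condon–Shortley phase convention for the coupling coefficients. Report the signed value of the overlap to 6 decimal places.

√[5·2!0!4!/7! · 1!1!5!1!4!0!] = √(960/7)
  +(−1)^1/∏(1,1,0,4,0,0)! = -1/24  (running -1/24)
⟨..|..⟩ = √(960/7)·(-1/24) = -0.487950

-0.487950  (= −√(5/21))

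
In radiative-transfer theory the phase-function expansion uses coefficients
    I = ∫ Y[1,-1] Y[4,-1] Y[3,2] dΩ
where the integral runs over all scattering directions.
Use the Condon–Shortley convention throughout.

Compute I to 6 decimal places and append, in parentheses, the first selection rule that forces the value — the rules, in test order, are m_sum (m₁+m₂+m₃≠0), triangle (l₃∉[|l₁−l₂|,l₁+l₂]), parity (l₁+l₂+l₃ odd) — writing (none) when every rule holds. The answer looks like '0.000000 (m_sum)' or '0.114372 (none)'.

m-sum 0 ✓  L=8 even ✓  3≤3≤5 ✓
Π(2lᵢ+1) = 3×9×7 = 189
triangle coeff Δ(1,4,3) = 1/252
Σ_t [1,1]: t=1:−1/36 = -1/36
(3j)²=4/63 [(1 4 3; 0 0 0)], sign=+1
Σ_t [2,2]: t=2:+1/240 = 1/240
(3j)²=1/84 [(1 4 3; -1 -1 2)], sign=-1
⇒ 4πI² = 1/7
I = (-1)√(1/7/(4π)) = -0.10662181
No selection rule forces the value: the integral is nonzero (none).

-0.106622 (none)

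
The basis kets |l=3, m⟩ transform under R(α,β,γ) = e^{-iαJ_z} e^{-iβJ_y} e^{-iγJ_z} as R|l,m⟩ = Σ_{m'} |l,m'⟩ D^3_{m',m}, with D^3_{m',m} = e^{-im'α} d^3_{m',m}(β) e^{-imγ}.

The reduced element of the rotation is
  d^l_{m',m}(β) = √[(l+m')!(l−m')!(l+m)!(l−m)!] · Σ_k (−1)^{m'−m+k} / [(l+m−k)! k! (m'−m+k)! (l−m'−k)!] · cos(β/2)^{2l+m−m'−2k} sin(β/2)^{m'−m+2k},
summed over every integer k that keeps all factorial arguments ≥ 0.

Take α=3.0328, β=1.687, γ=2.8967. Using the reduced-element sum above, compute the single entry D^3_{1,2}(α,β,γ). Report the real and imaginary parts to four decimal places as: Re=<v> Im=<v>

Re=0.3865 Im=0.2636

First d^3_{1,2}(β=1.6870), then the phase factors e^{-i(1)α} and e^{-i(2)γ}:
Half-angle: c=0.664852, s=0.746975. N=√(24·2·120·1)=75.894664
k∈{1,2} keeps every argument non-negative
  k=1: (−1)^0·75.8947/(24)·0.6649^5·0.7470^1 = +0.306854
  k=2: (−1)^1·75.8947/(12)·0.6649^3·0.7470^3 = -0.774682
d^3_{1,2}(1.6870) = +0.306854 -0.774682 = -0.467828
Phases: e^{-i·(1)·3.0328}=-0.994088-0.108578i, e^{-i·(2)·2.8967}=+0.882434+0.470436i ⇒ D=+0.386490+0.263606i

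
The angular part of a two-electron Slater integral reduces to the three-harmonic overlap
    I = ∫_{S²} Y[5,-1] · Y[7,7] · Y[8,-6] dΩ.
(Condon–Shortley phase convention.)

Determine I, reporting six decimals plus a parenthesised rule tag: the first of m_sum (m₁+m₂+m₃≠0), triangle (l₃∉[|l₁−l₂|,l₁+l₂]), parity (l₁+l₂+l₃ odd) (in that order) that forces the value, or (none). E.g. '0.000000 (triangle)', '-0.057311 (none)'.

0.179145 (none)

m-sum 0 ✓  L=20 even ✓  2≤8≤12 ✓
Π(2lᵢ+1) = 11×15×17 = 2805
triangle coeff Δ(5,7,8) = 1/814773960
Σ_t [0,4]: t=0:+1/87091200 t=1:−1/4976640 t=2:+1/2073600 t=3:−1/4976640 t=4:+1/87091200 = 1/9676800
(3j)²=360/46189 [(5 7 8; 0 0 0)], sign=+1
Σ_t [4,4]: t=4:+1/4180377600 = 1/4180377600
(3j)²=143/7752 [(5 7 8; -1 7 -6)], sign=+1
⇒ 4πI² = 2475/6137
I = (+1)√(2475/6137/(4π)) = 0.17914497
No selection rule forces the value: the integral is nonzero (none).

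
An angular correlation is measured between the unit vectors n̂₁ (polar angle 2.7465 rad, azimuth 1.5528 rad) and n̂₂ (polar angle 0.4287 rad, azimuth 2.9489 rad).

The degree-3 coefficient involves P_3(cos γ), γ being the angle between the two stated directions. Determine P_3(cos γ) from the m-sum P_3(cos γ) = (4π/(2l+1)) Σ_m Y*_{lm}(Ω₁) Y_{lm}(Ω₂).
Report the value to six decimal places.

-0.119196

Term-by-term m-sum for l=3 (normalisation 4π/7 = 1.795196):
  [-3]  conj(Y_{3,-3})(Ω₁) = -0.00128 - 0.02376j ; Y_{3,-3}(Ω₂) = -0.02510 - 0.01638j ; Δ = -0.00036 + 0.00062j
  [-2]  conj(Y_{3,-2})(Ω₁) = 0.13965 - 0.00503j ; Y_{3,-2}(Ω₂) = 0.14883 + 0.06038j ; Δ = 0.02109 + 0.00768j
  [-1]  conj(Y_{3,-1})(Ω₁) = 0.00730 + 0.40536j ; Y_{3,-1}(Ω₂) = -0.41350 - 0.08068j ; Δ = 0.02969 - 0.16820j
  [+0]  conj(Y_{3,0})(Ω₁) = -0.43373 + 0.00000j ; Y_{3,0}(Ω₂) = 0.38557 + 0.00000j ; Δ = -0.16723 + 0.00000j
  [+1]  conj(Y_{3,1})(Ω₁) = -0.00730 + 0.40536j ; Y_{3,1}(Ω₂) = 0.41350 - 0.08068j ; Δ = 0.02969 + 0.16820j
  [+2]  conj(Y_{3,2})(Ω₁) = 0.13965 + 0.00503j ; Y_{3,2}(Ω₂) = 0.14883 - 0.06038j ; Δ = 0.02109 - 0.00768j
  [+3]  conj(Y_{3,3})(Ω₁) = 0.00128 - 0.02376j ; Y_{3,3}(Ω₂) = 0.02510 - 0.01638j ; Δ = -0.00036 - 0.00062j
Accumulated sum -0.06640 + 0.00000j; after 4π/(2l+1) scaling, -0.11920 + 0.00000j ⇒ P_3 = -0.119196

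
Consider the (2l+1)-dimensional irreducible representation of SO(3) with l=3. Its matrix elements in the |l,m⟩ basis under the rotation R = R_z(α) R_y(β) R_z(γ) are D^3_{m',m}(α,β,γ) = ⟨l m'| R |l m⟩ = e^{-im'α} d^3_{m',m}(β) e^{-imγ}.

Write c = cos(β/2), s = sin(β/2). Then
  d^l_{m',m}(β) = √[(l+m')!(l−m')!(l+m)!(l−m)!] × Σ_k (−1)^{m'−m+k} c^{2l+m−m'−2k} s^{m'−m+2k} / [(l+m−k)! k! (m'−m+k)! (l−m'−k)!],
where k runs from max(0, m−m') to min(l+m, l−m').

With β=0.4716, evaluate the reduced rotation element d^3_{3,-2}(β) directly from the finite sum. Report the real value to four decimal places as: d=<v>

d^3_{3,-2}(β=0.4716) via the finite sum:
c=cos(0.471600/2)=0.972328, s=sin(0.471600/2)=0.233621; N=√[720·1·1·120]=293.938769
k∈{0} keeps every argument non-negative
  k=0: (−1)^5·293.9388/(120)·0.9723^1·0.2336^5 = -0.001657
d^3_{3,-2}(0.4716) = -0.001657

d=-0.0017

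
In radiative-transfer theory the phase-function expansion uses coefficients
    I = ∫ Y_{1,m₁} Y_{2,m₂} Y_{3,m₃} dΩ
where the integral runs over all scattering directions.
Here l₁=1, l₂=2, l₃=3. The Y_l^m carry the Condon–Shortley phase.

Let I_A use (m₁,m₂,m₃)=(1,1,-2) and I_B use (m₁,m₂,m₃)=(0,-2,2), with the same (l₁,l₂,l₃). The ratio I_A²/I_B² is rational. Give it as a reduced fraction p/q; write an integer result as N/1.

Same 1,2,3: normalisation and zero-m 3j drop out of the ratio.
A: Δ: 0! 2! 4! / 7! → 1/105; sum: t=0:+1/12 = 1/12; 3j²(1 2 3; 1 1 -2) = Δ·Π!·Σ² = 2/21  (sign -1)
B: Δ: 0! 2! 4! / 7! → 1/105; sum: t=0:+1/24 = 1/24; 3j²(1 2 3; 0 -2 2) = Δ·Π!·Σ² = 1/21  (sign -1)
I_A²/I_B² = (2/21)/(1/21) = 2/1

2/1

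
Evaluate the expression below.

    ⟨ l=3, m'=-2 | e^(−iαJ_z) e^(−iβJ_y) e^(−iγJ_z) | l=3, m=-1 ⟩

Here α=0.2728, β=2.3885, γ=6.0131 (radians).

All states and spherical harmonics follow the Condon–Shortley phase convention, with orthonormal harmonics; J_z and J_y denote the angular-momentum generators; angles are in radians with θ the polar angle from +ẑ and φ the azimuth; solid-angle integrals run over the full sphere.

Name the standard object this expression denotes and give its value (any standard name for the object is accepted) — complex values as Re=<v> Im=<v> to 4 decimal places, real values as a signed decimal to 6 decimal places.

This is a Wigner D-matrix element — the rotation-matrix element ⟨l m'| R(α,β,γ) |l m⟩ in the angular-momentum basis.
Split into d^3_{-2,-1}(β=2.3885) × two z-phases.
Half-angle: c=0.367711, s=0.929940. N=√(1·120·2·24)=75.894664
Admissible k: 1..2 (factorial args all ≥0)
  k=1: (−1)^0·75.8947/(24)·0.3677^5·0.9299^1 = +0.019769
  k=2: (−1)^1·75.8947/(12)·0.3677^3·0.9299^3 = -0.252880
d^3_{-2,-1}(2.3885) = +0.019769 -0.252880 = -0.233111
D = (+0.854816+0.518931i)·(-0.233111)·(+0.963748-0.266814i) = -0.224319-0.063416i

Wigner D-matrix element, Re=-0.2243 Im=-0.0634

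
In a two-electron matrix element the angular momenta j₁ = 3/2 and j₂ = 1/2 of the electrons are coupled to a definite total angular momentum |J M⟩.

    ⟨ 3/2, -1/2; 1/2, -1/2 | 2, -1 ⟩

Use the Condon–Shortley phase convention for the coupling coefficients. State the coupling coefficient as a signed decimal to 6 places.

j₁+j₂−J=0  J+j₁−j₂=3  J−j₁+j₂=1  j₁+j₂+J+1=5
(j₁±m₁, j₂±m₂, J±M) = (1,2,0,1,1,3)
P² = 3
sum k=0..0:
  [0] +1/2 = 1/2
S = 1/2
C² = P²·S² = 3/4 ; C = +0.866025

+0.866025  (= +√(3/4))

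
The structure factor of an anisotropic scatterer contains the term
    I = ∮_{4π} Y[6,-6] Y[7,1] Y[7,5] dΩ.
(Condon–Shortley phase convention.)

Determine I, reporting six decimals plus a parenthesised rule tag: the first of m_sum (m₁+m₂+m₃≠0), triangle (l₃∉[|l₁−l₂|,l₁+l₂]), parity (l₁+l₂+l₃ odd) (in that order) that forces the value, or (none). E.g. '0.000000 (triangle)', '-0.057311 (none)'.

Rules hold: Σm=0, L=20 even, 1≤7≤13.
N = 13·15·15 = 2925
Δ = 6!·6!·8!/21! = 1/2444321880
Racah Σ t=0..6: t=0:+1/2612736000 t=1:−1/20736000 t=2:+1/1658880 t=3:−1/746496 t=4:+1/1658880 t=5:−1/20736000 t=6:+1/2612736000 = -1/4354560
⇒ 3j(6 7 7; 0 0 0)² = 1000/138567, sgn +1
Racah Σ t=6..6: t=6:+1/746496000 = 1/746496000
⇒ 3j(6 7 7; -6 1 5)² = 616/62985, sgn +1
4πI² = N·(3j₀)²·(3jₘ)² = 280000/1356277
I = +1·√(0.206448/4π) = 0.12817398
No selection rule forces the value: the integral is nonzero (none).

0.128174 (none)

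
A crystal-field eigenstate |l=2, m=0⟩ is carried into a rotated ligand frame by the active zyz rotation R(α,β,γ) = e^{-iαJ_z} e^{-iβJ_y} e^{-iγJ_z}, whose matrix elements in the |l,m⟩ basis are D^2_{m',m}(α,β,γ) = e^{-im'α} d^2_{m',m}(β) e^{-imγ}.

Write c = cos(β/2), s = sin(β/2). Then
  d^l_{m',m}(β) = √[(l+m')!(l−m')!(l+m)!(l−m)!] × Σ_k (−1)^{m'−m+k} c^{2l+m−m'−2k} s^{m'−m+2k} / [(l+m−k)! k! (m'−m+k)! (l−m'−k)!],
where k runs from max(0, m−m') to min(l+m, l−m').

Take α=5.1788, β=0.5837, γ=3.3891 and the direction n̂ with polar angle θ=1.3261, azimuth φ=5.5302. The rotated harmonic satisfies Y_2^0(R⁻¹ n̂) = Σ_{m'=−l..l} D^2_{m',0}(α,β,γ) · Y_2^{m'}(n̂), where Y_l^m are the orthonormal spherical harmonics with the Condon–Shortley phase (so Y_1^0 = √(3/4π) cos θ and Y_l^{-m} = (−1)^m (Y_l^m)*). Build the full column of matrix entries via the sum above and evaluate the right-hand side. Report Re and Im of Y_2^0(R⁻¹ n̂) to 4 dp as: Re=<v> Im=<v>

Re=0.1538 Im=0.0000

Need the full column D^2_{m',0} for m'=−2..2 at α=5.1788, β=0.5837, γ=3.3891.
cos(β/2)=0.957713, sin(β/2)=0.287724
d^2_{-2,0}: single k=2 term ⇒ +0.185995;  D = -0.110773-0.149410i
d^2_{-1,0}: k∈[1..2] ⇒ +0.619097 -0.055878 = +0.563219;  D = +0.253270-0.503061i
d^2_{0,0}: k∈[0..2] ⇒ +0.841283 -0.303728 +0.006853 = +0.544408;  D = +0.544408+0.000000i
d^2_{1,0}: k∈[0..1] ⇒ -0.619097 +0.055878 = -0.563219;  D = -0.253270-0.503061i
d^2_{2,0}: single k=0 term ⇒ +0.185995;  D = -0.110773+0.149410i
Y_2^{m'}(θ=1.3261,φ=5.5302) and Σ D·Y over m':
  (-0.1108-0.1494i)·(+0.0236+0.3628i)  (+0.2533-0.5031i)·(+0.1325+0.1242i)  (+0.5444+0.0000i)·(-0.2599+0.0000i)  (-0.2533-0.5031i)·(-0.1325+0.1242i)  (-0.1108+0.1494i)·(+0.0236-0.3628i)
Y_2^0(R⁻¹ n̂) = +0.153779+0.000000i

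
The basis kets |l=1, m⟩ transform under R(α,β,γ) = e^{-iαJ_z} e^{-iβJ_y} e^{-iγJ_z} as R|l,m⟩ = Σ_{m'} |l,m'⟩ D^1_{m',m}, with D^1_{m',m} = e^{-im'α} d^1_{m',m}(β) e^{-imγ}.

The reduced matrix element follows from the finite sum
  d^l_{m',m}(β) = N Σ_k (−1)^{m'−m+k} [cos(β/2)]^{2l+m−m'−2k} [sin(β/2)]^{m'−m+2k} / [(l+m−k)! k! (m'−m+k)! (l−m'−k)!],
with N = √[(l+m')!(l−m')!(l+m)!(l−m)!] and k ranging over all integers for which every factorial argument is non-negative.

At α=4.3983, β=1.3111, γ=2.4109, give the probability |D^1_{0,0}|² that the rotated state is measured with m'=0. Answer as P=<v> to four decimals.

First d^1_{0,0}(β=1.3111), then the phase factors e^{-i(0)α} and e^{-i(0)γ}:
c=cos(1.311100/2)=0.792713, s=sin(1.311100/2)=0.609595; N=√[1·1·1·1]=1.000000
k∈{0,1} keeps every argument non-negative
  k=0: (−1)^0·1.0000/(1)·0.7927^2·0.6096^0 = +0.628394
  k=1: (−1)^1·1.0000/(1)·0.7927^0·0.6096^2 = -0.371606
d^1_{0,0}(1.3111) = +0.628394 -0.371606 = +0.256787
|D^1_{0,0}|² = |d^1_{0,0}(β)|² = (+0.256787)² = 0.065940 (the z-rotation phases have unit modulus)

P=0.0659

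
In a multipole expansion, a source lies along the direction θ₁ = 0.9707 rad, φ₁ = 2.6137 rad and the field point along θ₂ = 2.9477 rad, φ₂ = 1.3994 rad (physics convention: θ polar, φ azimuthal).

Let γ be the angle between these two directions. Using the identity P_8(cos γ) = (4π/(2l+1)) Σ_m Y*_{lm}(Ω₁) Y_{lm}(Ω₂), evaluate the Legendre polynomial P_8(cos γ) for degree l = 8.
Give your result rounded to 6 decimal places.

Term-by-term m-sum for l=8 (normalisation 4π/17 = 0.739198):
  [-8]  conj(Y_{8,-8})(Ω₁) = -0.05213 + 0.09790j ; Y_{8,-8}(Ω₂) = 0.00000 + 0.00000j ; Δ = -0.00000 - 0.00000j
  [-7]  conj(Y_{8,-7})(Ω₁) = 0.25823 - 0.15962j ; Y_{8,-7}(Ω₂) = 0.00002 - 0.00001j ; Δ = 0.00000 - 0.00000j
  [-6]  conj(Y_{8,-6})(Ω₁) = -0.44983 + 0.01159j ; Y_{8,-6}(Ω₂) = -0.00013 - 0.00022j ; Δ = 0.00006 + 0.00010j
  [-5]  conj(Y_{8,-5})(Ω₁) = 0.27486 + 0.15092j ; Y_{8,-5}(Ω₂) = -0.00183 + 0.00159j ; Δ = -0.00074 + 0.00016j
  [-4]  conj(Y_{8,-4})(Ω₁) = 0.05501 + 0.09161j ; Y_{8,-4}(Ω₂) = 0.01308 + 0.01069j ; Δ = -0.00026 + 0.00179j
  [-3]  conj(Y_{8,-3})(Ω₁) = -0.00473 - 0.36740j ; Y_{8,-3}(Ω₂) = 0.04259 - 0.07539j ; Δ = -0.02790 - 0.01529j
  [-2]  conj(Y_{8,-2})(Ω₁) = -0.04128 + 0.07294j ; Y_{8,-2}(Ω₂) = -0.29157 - 0.10406j ; Δ = 0.01963 - 0.01697j
  [-1]  conj(Y_{8,-1})(Ω₁) = -0.28452 + 0.16590j ; Y_{8,-1}(Ω₂) = -0.11422 + 0.65987j ; Δ = -0.07698 - 0.20670j
  [+0]  conj(Y_{8,0})(Ω₁) = 0.13576 + 0.00000j ; Y_{8,0}(Ω₂) = 0.49861 + 0.00000j ; Δ = 0.06769 + 0.00000j
  [+1]  conj(Y_{8,1})(Ω₁) = 0.28452 + 0.16590j ; Y_{8,1}(Ω₂) = 0.11422 + 0.65987j ; Δ = -0.07698 + 0.20670j
  [+2]  conj(Y_{8,2})(Ω₁) = -0.04128 - 0.07294j ; Y_{8,2}(Ω₂) = -0.29157 + 0.10406j ; Δ = 0.01963 + 0.01697j
  [+3]  conj(Y_{8,3})(Ω₁) = 0.00473 - 0.36740j ; Y_{8,3}(Ω₂) = -0.04259 - 0.07539j ; Δ = -0.02790 + 0.01529j
  [+4]  conj(Y_{8,4})(Ω₁) = 0.05501 - 0.09161j ; Y_{8,4}(Ω₂) = 0.01308 - 0.01069j ; Δ = -0.00026 - 0.00179j
  [+5]  conj(Y_{8,5})(Ω₁) = -0.27486 + 0.15092j ; Y_{8,5}(Ω₂) = 0.00183 + 0.00159j ; Δ = -0.00074 - 0.00016j
  [+6]  conj(Y_{8,6})(Ω₁) = -0.44983 - 0.01159j ; Y_{8,6}(Ω₂) = -0.00013 + 0.00022j ; Δ = 0.00006 - 0.00010j
  [+7]  conj(Y_{8,7})(Ω₁) = -0.25823 - 0.15962j ; Y_{8,7}(Ω₂) = -0.00002 - 0.00001j ; Δ = 0.00000 + 0.00000j
  [+8]  conj(Y_{8,8})(Ω₁) = -0.05213 - 0.09790j ; Y_{8,8}(Ω₂) = 0.00000 - 0.00000j ; Δ = -0.00000 + 0.00000j
Σ over m = -0.10469 + 0.00000j; ×(4π/17) → -0.07739 + 0.00000j. Real part: -0.077387

-0.077387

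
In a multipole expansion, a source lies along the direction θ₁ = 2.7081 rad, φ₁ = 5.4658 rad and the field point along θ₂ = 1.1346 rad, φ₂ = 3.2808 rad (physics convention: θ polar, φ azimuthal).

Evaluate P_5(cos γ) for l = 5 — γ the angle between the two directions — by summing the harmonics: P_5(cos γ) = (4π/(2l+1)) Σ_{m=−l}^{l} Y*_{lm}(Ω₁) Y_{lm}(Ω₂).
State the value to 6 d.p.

0.159609

Summing Y*_{l m}(θ₁,φ₁)·Y_{l m}(θ₂,φ₂) over m ∈ [−5, 5]; prefactor 4π/(2·5+1) = 1.142397:
  [-5]  conj(Y_{5,-5})(Ω₁) = -0.003553+0.004920i ; Y_{5,-5}(Ω₂) = -0.217858+0.182028i ; Δ = -0.000121-0.001719i
  [-4]  conj(Y_{5,-4})(Ω₁) = +0.041124-0.005291i ; Y_{5,-4}(Ω₂) = +0.355264-0.221166i ; Δ = +0.013440-0.010975i
  [-3]  conj(Y_{5,-3})(Ω₁) = -0.126847-0.104571i ; Y_{5,-3}(Ω₂) = -0.142801+0.063364i ; Δ = +0.024740+0.006895i
  [-2]  conj(Y_{5,-2})(Ω₁) = +0.025514+0.398272i ; Y_{5,-2}(Ω₂) = -0.262703+0.075091i ; Δ = -0.036609-0.102711i
  [-1]  conj(Y_{5,-1})(Ω₁) = +0.341782-0.364378i ; Y_{5,-1}(Ω₂) = +0.238585-0.033429i ; Δ = +0.069363-0.098360i
  [+0]  conj(Y_{5,0})(Ω₁) = -0.008570-0.000000i ; Y_{5,0}(Ω₂) = +0.222953+0.000000i ; Δ = -0.001911-0.000000i
  [+1]  conj(Y_{5,1})(Ω₁) = -0.341782-0.364378i ; Y_{5,1}(Ω₂) = -0.238585-0.033429i ; Δ = +0.069363+0.098360i
  [+2]  conj(Y_{5,2})(Ω₁) = +0.025514-0.398272i ; Y_{5,2}(Ω₂) = -0.262703-0.075091i ; Δ = -0.036609+0.102711i
  [+3]  conj(Y_{5,3})(Ω₁) = +0.126847-0.104571i ; Y_{5,3}(Ω₂) = +0.142801+0.063364i ; Δ = +0.024740-0.006895i
  [+4]  conj(Y_{5,4})(Ω₁) = +0.041124+0.005291i ; Y_{5,4}(Ω₂) = +0.355264+0.221166i ; Δ = +0.013440+0.010975i
  [+5]  conj(Y_{5,5})(Ω₁) = +0.003553+0.004920i ; Y_{5,5}(Ω₂) = +0.217858+0.182028i ; Δ = -0.000121+0.001719i
Σ over m = +0.139714-0.000000i; ×(4π/11) → +0.159609-0.000000i. Real part: 0.159609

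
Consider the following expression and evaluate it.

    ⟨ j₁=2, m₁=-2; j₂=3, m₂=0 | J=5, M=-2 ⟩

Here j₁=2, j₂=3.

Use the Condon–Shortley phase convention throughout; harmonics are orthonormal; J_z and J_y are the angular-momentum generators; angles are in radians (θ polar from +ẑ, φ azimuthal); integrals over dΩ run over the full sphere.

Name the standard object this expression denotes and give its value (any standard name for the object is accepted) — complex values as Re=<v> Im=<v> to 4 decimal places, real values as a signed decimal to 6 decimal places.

This is a Clebsch–Gordan (vector-coupling) coefficient.
triangle: 0!×4!×6!/11! = 17280/39916800
(j±m)!: 0!×4!×3!×3!×3!×7! = 26127360
prefactor² = (2J+1)×Δ×N² = 124416
  k=0: +1/(0!×0!×4!×3!×0!×3!) = 1/864
Σ = 1/864  ⇒  CG² = 124416×(1/864)² = 1/6
CG = +√(1/6) = +0.408248

Clebsch–Gordan coefficient, +√(1/6) ≈ +0.408248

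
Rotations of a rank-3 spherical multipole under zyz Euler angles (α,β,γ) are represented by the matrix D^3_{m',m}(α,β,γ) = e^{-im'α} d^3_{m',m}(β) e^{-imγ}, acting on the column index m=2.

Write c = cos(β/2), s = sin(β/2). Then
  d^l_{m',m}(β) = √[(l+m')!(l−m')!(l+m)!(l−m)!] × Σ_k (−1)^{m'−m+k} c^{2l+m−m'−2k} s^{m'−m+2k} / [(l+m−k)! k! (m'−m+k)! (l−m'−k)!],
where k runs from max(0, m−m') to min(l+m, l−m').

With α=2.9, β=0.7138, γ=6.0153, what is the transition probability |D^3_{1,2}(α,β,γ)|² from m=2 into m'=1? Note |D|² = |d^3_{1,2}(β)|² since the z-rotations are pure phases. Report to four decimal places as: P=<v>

First d^3_{1,2}(β=0.7138), then the phase factors e^{-i(1)α} and e^{-i(2)γ}:
Half-angle: c=0.936984, s=0.349371. N=√(24·2·120·1)=75.894664
k∈{1,2} keeps every argument non-negative
  k=1: (−1)^0·75.8947/(24)·0.9370^5·0.3494^1 = +0.797901
  k=2: (−1)^1·75.8947/(12)·0.9370^3·0.3494^3 = -0.221865
d^3_{1,2}(0.7138) = +0.797901 -0.221865 = +0.576036
|D^3_{1,2}|² = |d^3_{1,2}(β)|² = (+0.576036)² = 0.331817 (the z-rotation phases have unit modulus)

P=0.3318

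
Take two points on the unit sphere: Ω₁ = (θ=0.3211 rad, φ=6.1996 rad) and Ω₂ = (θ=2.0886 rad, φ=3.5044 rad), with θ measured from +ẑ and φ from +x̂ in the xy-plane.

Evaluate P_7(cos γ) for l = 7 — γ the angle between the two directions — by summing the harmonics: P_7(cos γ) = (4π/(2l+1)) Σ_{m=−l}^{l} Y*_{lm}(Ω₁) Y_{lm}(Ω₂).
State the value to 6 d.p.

Summing Y*_{l m}(θ₁,φ₁)·Y_{l m}(θ₂,φ₂) over m ∈ [−7, 7]; prefactor 4π/(2·7+1) = 0.837758:
  m=-7: (0.000130, -0.000086) × (0.154126, 0.105883) = (0.000029, 0.000000)  (running Σ = (0.000029, 0.000000))
  m=-6: (0.001539, -0.000844) × (0.227029, 0.327579) = (0.000626, 0.000312)  (running Σ = (0.000655, 0.000313))
  m=-5: (0.011242, -0.004992) × (0.095641, 0.385409) = (0.002999, 0.003855)  (running Σ = (0.003654, 0.004168))
  m=-4: (0.056815, -0.019737) × (-0.004569, 0.038027) = (0.000491, 0.002251)  (running Σ = (0.004145, 0.006419))
  m=-3: (0.200489, -0.051355) × (0.154416, -0.294893) = (0.015815, -0.067053)  (running Σ = (0.019960, -0.060634))
  m=-2: (0.464989, -0.078465) × (0.147246, -0.130615) = (0.058219, -0.072288)  (running Σ = (0.078179, -0.132922))
  m=-1: (0.570583, -0.047804) × (-0.242400, 0.092018) = (-0.133910, 0.064091)  (running Σ = (-0.055732, -0.068831))
  m=0: (-0.002981, -0.000000) × (-0.232756, 0.000000) = (0.000694, 0.000000)  (running Σ = (-0.055038, -0.068831))
  m=1: (-0.570583, -0.047804) × (0.242400, 0.092018) = (-0.133910, -0.064091)  (running Σ = (-0.188948, -0.132922))
  m=2: (0.464989, 0.078465) × (0.147246, 0.130615) = (0.058219, 0.072288)  (running Σ = (-0.130729, -0.060634))
  m=3: (-0.200489, -0.051355) × (-0.154416, -0.294893) = (0.015815, 0.067053)  (running Σ = (-0.114915, 0.006419))
  m=4: (0.056815, 0.019737) × (-0.004569, -0.038027) = (0.000491, -0.002251)  (running Σ = (-0.114424, 0.004168))
  m=5: (-0.011242, -0.004992) × (-0.095641, 0.385409) = (0.002999, -0.003855)  (running Σ = (-0.111424, 0.000313))
  m=6: (0.001539, 0.000844) × (0.227029, -0.327579) = (0.000626, -0.000312)  (running Σ = (-0.110799, 0.000000))
  m=7: (-0.000130, -0.000086) × (-0.154126, 0.105883) = (0.000029, -0.000000)  (running Σ = (-0.110769, -0.000000))
Σ over m = (-0.110769, -0.000000); ×(4π/15) → (-0.092798, -0.000000). Real part: -0.092798

-0.092798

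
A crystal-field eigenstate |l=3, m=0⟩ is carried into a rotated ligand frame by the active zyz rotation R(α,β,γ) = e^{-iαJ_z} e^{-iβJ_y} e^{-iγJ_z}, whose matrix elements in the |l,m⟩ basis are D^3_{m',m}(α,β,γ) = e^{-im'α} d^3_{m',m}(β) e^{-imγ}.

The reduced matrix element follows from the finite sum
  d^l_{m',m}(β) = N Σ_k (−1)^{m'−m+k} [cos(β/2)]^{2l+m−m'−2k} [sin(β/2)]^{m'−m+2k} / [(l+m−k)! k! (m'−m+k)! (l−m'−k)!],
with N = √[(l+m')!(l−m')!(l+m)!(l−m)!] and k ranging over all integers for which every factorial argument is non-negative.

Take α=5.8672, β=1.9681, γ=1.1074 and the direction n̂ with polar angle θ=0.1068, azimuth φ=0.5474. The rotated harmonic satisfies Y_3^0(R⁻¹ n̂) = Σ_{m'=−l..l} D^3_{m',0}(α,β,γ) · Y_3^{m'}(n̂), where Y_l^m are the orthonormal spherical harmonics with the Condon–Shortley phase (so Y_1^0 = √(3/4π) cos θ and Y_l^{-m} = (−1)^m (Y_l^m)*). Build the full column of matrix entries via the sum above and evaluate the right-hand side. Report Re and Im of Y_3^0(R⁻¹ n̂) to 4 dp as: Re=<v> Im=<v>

Need the full column D^3_{m',0} for m'=−3..3 at α=5.8672, β=1.9681, γ=1.1074.
cos(β/2)=0.553654, sin(β/2)=0.832746
d^3_{-3,0}: single k=3 term ⇒ +0.438298;  D = +0.139055-0.415655i
d^3_{-2,0}: k∈[2..3] ⇒ +0.356896 -0.807401 = -0.450506;  D = -0.303380+0.333041i
d^3_{-1,0}: k∈[1..3] ⇒ +0.150071 -1.018513 +0.768057 = -0.100385;  D = -0.091824+0.040565i
d^3_{0,0}: k∈[0..3] ⇒ +0.028803 -0.586440 +1.326696 -0.333485 = +0.435573;  D = +0.435573+0.000000i
d^3_{1,0}: k∈[0..2] ⇒ -0.150071 +1.018513 -0.768057 = +0.100385;  D = +0.091824+0.040565i
d^3_{2,0}: k∈[0..1] ⇒ +0.356896 -0.807401 = -0.450506;  D = -0.303380-0.333041i
d^3_{3,0}: single k=0 term ⇒ -0.438298;  D = -0.139055-0.415655i
Y_3^{m'}(θ=0.1068,φ=0.5474) and Σ D·Y over m':
  (+0.1391-0.4157i)·(-0.0000-0.0005i)  (-0.3034+0.3330i)·(+0.0053-0.0103i)  (-0.0918+0.0406i)·(+0.1160-0.0707i)  (+0.4356+0.0000i)·(+0.7210+0.0000i)  (+0.0918+0.0406i)·(-0.1160-0.0707i)  (-0.3034-0.3330i)·(+0.0053+0.0103i)  (-0.1391-0.4157i)·(+0.0000-0.0005i)
Y_3^0(R⁻¹ n̂) = +0.301687+0.000000i

Re=0.3017 Im=0.0000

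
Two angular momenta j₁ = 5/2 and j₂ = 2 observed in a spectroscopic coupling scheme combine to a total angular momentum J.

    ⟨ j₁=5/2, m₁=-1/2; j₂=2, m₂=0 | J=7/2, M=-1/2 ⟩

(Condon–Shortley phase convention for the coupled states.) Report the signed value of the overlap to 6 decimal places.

−√(4/105) ≈ -0.195180

triangle: 1!·4!·3!/9! = 144/362880
(j±m)!: 2!·3!·2!·2!·3!·4! = 6912
prefactor² = (2J+1)·Δ·N² = 768/35
  k=0: +1/(0!·1!·3!·2!·1!·1!) = 1/12
  k=1: −1/(1!·0!·2!·1!·2!·2!) = -1/8
Σ = -1/24  ⇒  CG² = 768/35·(-1/24)² = 4/105
CG = −√(4/105) = -0.195180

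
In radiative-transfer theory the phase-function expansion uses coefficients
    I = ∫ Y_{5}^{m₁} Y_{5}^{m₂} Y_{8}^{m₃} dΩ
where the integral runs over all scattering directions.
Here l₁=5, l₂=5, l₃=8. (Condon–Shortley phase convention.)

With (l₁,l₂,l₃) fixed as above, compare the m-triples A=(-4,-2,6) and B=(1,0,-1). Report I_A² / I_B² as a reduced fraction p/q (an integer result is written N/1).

Shared (l₁,l₂,l₃)=(5,5,8): N and (l;000)² cancel in I_A²/I_B².
A: Δ = 2!·8!·8!/19! = 1/37413090; Racah Σ t=1..2: t=1:−1/58060800 t=2:+1/50803200 = 1/406425600; ⇒ 3j(5 5 8; -4 -2 6)² = 1/3230, sgn +1
B: Δ = 2!·8!·8!/19! = 1/37413090; Racah Σ t=0..2: t=0:+1/829440 t=1:−1/414720 t=2:+1/2073600 = -1/1382400; ⇒ 3j(5 5 8; 1 0 -1)² = 294/46189, sgn +1
I_A²/I_B² = (1/3230)/(294/46189) = 143/2940

143/2940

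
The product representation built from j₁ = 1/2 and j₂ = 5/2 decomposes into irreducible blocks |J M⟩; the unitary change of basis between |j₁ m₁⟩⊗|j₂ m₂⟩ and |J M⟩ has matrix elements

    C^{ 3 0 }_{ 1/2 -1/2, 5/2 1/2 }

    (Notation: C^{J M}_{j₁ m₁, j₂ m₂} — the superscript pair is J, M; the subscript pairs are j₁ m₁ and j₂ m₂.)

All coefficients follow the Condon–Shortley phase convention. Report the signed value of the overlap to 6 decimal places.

+√(1/2) ≈ +0.707107

√[7·0!1!5!/7! · 0!1!3!2!3!3!] = √(72)
  +(−1)^0/∏(0,0,1,3,0,2)! = 1/12  (running 1/12)
⟨..|..⟩ = √(72)·(1/12) = +0.707107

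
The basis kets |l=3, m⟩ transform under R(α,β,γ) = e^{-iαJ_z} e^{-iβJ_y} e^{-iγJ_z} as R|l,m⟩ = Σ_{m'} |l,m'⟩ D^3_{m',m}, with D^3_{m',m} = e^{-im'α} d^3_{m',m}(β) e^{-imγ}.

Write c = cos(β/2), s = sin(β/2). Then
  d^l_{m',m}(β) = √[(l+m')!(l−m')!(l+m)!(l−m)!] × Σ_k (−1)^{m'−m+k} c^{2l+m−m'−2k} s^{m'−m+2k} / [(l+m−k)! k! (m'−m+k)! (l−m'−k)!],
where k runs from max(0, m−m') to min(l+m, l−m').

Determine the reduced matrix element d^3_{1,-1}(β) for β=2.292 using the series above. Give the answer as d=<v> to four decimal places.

d^3_{1,-1}(β=2.2920) via the finite sum:
c=cos(2.292000/2)=0.412135, s=sin(2.292000/2)=0.911123; N=√[24·2·2·24]=48.000000
k: max(0,(-1)−(1))=0 … min(3+(-1),3−(1))=2
  k=0: (−1)^2·48.0000/(8)·0.4121^4·0.9111^2 = +0.143702
  k=1: (−1)^3·48.0000/(6)·0.4121^2·0.9111^4 = -0.936433
  k=2: (−1)^4·48.0000/(48)·0.4121^0·0.9111^6 = +0.572086
d^3_{1,-1}(2.2920) = +0.143702 -0.936433 +0.572086 = -0.220645

d=-0.2206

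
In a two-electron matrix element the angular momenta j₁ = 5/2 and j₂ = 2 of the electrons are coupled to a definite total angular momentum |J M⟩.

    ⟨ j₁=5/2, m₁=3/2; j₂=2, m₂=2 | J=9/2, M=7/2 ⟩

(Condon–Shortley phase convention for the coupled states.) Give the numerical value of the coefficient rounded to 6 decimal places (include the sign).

j₁+j₂−J=0  J+j₁−j₂=5  J−j₁+j₂=4  j₁+j₂+J+1=10
(j₁±m₁, j₂±m₂, J±M) = (4,1,4,0,8,1)
P² = 184320
sum k=0..0:
  [0] +1/576 = 1/576
S = 1/576
C² = P²·S² = 5/9 ; C = +0.745356

+√(5/9) = +0.745356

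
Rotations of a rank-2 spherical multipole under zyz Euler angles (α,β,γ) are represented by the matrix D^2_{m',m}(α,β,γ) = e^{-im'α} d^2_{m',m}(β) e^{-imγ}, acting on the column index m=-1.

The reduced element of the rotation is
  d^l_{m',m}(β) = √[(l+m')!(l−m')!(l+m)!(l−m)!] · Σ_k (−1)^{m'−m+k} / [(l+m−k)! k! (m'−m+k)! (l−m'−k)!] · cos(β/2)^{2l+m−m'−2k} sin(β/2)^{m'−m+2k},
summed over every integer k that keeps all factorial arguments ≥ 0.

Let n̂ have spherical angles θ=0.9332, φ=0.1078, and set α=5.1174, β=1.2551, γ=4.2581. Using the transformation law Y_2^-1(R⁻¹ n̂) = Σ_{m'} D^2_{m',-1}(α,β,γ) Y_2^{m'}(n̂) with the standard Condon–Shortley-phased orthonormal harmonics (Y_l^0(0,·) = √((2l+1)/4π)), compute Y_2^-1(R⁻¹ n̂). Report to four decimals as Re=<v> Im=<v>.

Re=-0.1496 Im=0.2461

Need the full column D^2_{m',-1} for m'=−2..2 at α=5.1174, β=1.2551, γ=4.2581.
cos(β/2)=0.809468, sin(β/2)=0.587163
d^2_{-2,-1}: single k=1 term ⇒ +0.622858;  D = -0.216927+0.583861i
d^2_{-1,-1}: k∈[0..1] ⇒ +0.429338 -0.677702 = -0.248364;  D = +0.248062-0.012234i
d^2_{0,-1}: k∈[0..1] ⇒ -0.762842 +0.401377 = -0.361465;  D = +0.158619+0.324803i
d^2_{1,-1}: k∈[0..1] ⇒ +0.677702 -0.118860 = +0.558842;  D = +0.364906-0.423259i
d^2_{2,-1}: single k=0 term ⇒ -0.327723;  D = -0.312451-0.098877i
Y_2^{m'}(θ=0.9332,φ=0.1078) and Σ D·Y over m':
  (-0.2169+0.5839i)·(+0.2436-0.0534i)  (+0.2481-0.0122i)·(+0.3674-0.0398i)  (+0.1586+0.3248i)·(+0.0199+0.0000i)  (+0.3649-0.4233i)·(-0.3674-0.0398i)  (-0.3125-0.0989i)·(+0.2436+0.0534i)
Y_2^-1(R⁻¹ n̂) = -0.149630+0.246145i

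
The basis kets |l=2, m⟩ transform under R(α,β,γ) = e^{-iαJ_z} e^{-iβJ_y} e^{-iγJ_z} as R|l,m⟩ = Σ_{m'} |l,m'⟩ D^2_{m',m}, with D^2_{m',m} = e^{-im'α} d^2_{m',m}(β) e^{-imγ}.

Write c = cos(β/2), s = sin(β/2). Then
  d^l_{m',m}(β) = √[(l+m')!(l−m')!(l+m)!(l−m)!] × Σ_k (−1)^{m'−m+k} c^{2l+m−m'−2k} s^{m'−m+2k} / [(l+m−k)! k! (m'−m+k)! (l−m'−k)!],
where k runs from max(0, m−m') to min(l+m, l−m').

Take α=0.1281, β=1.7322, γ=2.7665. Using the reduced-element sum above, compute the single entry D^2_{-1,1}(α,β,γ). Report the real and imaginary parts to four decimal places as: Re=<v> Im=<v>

Re=-0.3450 Im=-0.1899

First d^2_{-1,1}(β=1.7322), then the phase factors e^{-i(-1)α} and e^{-i(1)γ}:
c=cos(1.732200/2)=0.647803, s=sin(1.732200/2)=0.761808; N=√[1·6·6·1]=6.000000
The bounds max(0,m−m')=2 and min(l+m,l−m')=3 give 2 terms
  k=2: (−1)^0·6.0000/(2)·0.6478^2·0.7618^2 = +0.730631
  k=3: (−1)^1·6.0000/(6)·0.6478^0·0.7618^4 = -0.336808
d^2_{-1,1}(1.7322) = +0.730631 -0.336808 = +0.393822
Phases: e^{-i·(-1)·0.1281}=+0.991806+0.127750i, e^{-i·(1)·2.7665}=-0.930474-0.366359i ⇒ D=-0.345007-0.189911i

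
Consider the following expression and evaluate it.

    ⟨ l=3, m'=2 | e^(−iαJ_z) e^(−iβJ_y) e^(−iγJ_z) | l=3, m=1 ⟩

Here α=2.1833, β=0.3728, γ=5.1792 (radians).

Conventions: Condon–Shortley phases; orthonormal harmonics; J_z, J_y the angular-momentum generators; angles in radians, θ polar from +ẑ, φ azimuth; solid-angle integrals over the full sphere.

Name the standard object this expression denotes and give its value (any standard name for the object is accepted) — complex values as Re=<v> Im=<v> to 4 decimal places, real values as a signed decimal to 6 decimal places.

Wigner D-matrix element, Re=0.4952 Im=-0.0602

This is a Wigner D-matrix element — the rotation-matrix element ⟨l m'| R(α,β,γ) |l m⟩ in the angular-momentum basis.
D^3_{2,1}(2.1833,0.3728,5.1792) = e^{-i·2·2.1833}·d^3_{2,1}(0.3728)·e^{-i·1·5.1792}. Compute d first:
With c≡cos(β/2)=0.982678 and s≡sin(β/2)=0.185322, N=[120·1·24·2]^{1/2}=75.894664
k: max(0,(1)−(2))=0 … min(3+(1),3−(2))=1
  k=0: (−1)^1·75.8947/(24)·0.9827^5·0.1853^1 = -0.537012
  k=1: (−1)^2·75.8947/(12)·0.9827^3·0.1853^3 = +0.038199
d^3_{2,1}(0.3728) = -0.537012 +0.038199 = -0.498813
Phases: e^{-i·(2)·2.1833}=-0.338939+0.940808i, e^{-i·(1)·5.1792}=+0.450041+0.893008i ⇒ D=+0.495165-0.060220i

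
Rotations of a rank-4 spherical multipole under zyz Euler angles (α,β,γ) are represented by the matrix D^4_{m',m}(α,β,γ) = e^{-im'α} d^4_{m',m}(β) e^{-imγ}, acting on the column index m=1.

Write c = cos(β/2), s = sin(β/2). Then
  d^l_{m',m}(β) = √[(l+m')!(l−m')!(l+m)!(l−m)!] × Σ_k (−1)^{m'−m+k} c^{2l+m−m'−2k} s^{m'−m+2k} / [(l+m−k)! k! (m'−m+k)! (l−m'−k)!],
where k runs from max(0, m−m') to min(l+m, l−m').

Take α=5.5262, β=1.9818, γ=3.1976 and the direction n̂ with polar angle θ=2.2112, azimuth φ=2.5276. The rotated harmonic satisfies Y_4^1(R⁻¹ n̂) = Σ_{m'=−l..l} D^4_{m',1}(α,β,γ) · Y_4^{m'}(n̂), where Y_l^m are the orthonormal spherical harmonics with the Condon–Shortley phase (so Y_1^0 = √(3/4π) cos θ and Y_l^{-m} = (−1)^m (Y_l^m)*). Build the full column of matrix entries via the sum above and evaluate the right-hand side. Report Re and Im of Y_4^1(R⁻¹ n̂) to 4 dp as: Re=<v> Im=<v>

Re=0.2631 Im=-0.0499

Need the full column D^4_{m',1} for m'=−4..4 at α=5.5262, β=1.9818, γ=3.1976.
cos(β/2)=0.547937, sin(β/2)=0.836519
d^4_{-4,1}: single k=5 term ⇒ +0.504274;  D = +0.503437+0.029052i
d^4_{-3,1}: k∈[4..5] ⇒ +0.583911 -0.816560 = -0.232649;  D = -0.159630-0.169246i
d^4_{-2,1}: k∈[3..5] ⇒ +0.408881 -1.429483 +0.666345 = -0.354256;  D = +0.000290-0.354256i
d^4_{-1,1}: k∈[2..5] ⇒ +0.189381 -1.324185 +1.543154 -0.239777 = +0.168572;  D = -0.115864+0.122442i
d^4_{0,1}: k∈[1..4] ⇒ +0.055476 -0.775798 +1.808168 -0.702390 = +0.385457;  D = -0.384853+0.021577i
d^4_{1,1}: k∈[0..3] ⇒ +0.008125 -0.284072 +1.324185 -1.028769 = +0.019470;  D = -0.014879-0.012557i
d^4_{2,1}: k∈[0..2] ⇒ -0.052629 +0.613322 -0.952988 = -0.392296;  D = +0.044170+0.389801i
d^4_{3,1}: k∈[0..1] ⇒ +0.150317 -0.583911 = -0.433594;  D = -0.260382+0.346706i
d^4_{4,1}: single k=0 term ⇒ -0.216360;  D = -0.213253+0.036531i
Y_4^{m'}(θ=2.2112,φ=2.5276) and Σ D·Y over m':
  (+0.5034+0.0291i)·(-0.1416+0.1158i)  (-0.1596-0.1692i)·(-0.1033+0.3715i)  (+0.0003-0.3543i)·(+0.1084+0.3037i)  (-0.1159+0.1224i)·(-0.0928-0.0654i)  (-0.3849+0.0216i)·(-0.3437+0.0000i)  (-0.0149-0.0126i)·(+0.0928-0.0654i)  (+0.0442+0.3898i)·(+0.1084-0.3037i)  (-0.2604+0.3467i)·(+0.1033+0.3715i)  (-0.2133+0.0365i)·(-0.1416-0.1158i)
Y_4^1(R⁻¹ n̂) = +0.263076-0.049878i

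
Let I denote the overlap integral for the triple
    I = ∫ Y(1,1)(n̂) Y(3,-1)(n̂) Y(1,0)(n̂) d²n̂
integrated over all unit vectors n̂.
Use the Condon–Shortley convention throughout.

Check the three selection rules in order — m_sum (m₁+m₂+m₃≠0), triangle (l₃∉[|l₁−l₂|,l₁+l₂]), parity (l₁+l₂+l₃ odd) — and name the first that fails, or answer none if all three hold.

triangle

Σmᵢ = 0  ✓
l₃∈[|l₁−l₂|,l₁+l₂]=[2,4] required, l₃=1 fails  ✗
Σlᵢ = 5 ⇒ odd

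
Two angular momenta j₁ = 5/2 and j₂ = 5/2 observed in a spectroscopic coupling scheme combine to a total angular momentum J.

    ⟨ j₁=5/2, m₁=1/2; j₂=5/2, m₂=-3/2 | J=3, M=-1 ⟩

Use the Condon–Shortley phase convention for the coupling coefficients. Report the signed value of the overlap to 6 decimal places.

+√(1/30) = +0.182574

triangle: 2!*3!*3!/9! = 72/362880
(j±m)!: 3!*2!*1!*4!*2!*4! = 13824
prefactor² = (2J+1)*Δ*N² = 96/5
  k=0: +1/(0!*2!*2!*1!*1!*2!) = 1/8
  k=1: −1/(1!*1!*1!*0!*2!*3!) = -1/12
Σ = 1/24  ⇒  CG² = 96/5*(1/24)² = 1/30
CG = +√(1/30) = +0.182574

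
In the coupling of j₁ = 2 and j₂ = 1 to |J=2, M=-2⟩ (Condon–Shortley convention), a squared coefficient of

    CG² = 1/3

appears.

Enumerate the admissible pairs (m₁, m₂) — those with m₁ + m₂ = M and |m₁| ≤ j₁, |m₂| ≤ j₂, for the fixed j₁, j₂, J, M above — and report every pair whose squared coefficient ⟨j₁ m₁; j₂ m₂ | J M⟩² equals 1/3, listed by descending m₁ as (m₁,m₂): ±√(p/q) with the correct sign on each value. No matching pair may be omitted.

(-1,-1): +√(1/3)

Admissible pairs with m₁+m₂ = M = -2: (-2,0), (-1,-1)
  (m₁,m₂)=(-1,-1): CG² = 1/3, CG = +√(1/3)   ← matches the target
  (m₁,m₂)=(-2,0): CG² = 2/3, CG = −√(2/3)
Pairs with CG² = 1/3: (-1,-1): +√(1/3)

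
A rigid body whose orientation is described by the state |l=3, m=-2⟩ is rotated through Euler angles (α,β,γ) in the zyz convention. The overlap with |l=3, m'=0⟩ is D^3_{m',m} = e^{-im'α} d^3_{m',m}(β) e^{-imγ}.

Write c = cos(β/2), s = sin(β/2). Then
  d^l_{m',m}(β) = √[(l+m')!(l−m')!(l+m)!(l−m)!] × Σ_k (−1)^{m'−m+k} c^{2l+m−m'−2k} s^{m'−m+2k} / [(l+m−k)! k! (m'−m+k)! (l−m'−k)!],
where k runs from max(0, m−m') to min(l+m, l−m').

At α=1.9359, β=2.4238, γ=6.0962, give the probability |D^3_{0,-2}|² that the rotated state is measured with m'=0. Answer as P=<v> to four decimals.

P=0.1991

D^3_{0,-2}(1.9359,2.4238,6.0962) = e^{-i·0·1.9359}·d^3_{0,-2}(2.4238)·e^{-i·-2·6.0962}. Compute d first:
c=cos(2.423800/2)=0.351241, s=sin(2.423800/2)=0.936285; N=√[6·6·1·120]=65.726707
k∈{0,1} keeps every argument non-negative
  k=0: (−1)^2·65.7267/(12)·0.3512^4·0.9363^2 = +0.073080
  k=1: (−1)^3·65.7267/(12)·0.3512^2·0.9363^4 = -0.519282
d^3_{0,-2}(2.4238) = +0.073080 -0.519282 = -0.446203
|D^3_{0,-2}|² = |d^3_{0,-2}(β)|² = (-0.446203)² = 0.199097 (the z-rotation phases have unit modulus)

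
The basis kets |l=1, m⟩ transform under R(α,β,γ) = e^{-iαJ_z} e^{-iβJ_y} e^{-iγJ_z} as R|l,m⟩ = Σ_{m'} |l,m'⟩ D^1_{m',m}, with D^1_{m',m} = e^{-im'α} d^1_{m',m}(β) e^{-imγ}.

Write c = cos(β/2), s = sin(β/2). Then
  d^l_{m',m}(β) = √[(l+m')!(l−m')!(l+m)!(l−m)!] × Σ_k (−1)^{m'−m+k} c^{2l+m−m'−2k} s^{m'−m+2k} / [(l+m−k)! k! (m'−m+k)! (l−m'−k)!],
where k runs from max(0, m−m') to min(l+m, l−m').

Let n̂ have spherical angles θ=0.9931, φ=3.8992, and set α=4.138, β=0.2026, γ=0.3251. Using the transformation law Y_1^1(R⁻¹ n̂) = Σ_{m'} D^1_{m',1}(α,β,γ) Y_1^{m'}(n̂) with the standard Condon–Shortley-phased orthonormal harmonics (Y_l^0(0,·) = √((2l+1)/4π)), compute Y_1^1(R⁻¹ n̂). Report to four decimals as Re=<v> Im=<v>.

Re=-0.2032 Im=0.1407

Need the full column D^1_{m',1} for m'=−1..1 at α=4.1380, β=0.2026, γ=0.3251.
cos(β/2)=0.994874, sin(β/2)=0.101127
d^1_{-1,1}: single k=2 term ⇒ +0.010227;  D = -0.008008-0.006361i
d^1_{0,1}: single k=1 term ⇒ +0.142282;  D = +0.134829-0.045445i
d^1_{1,1}: single k=0 term ⇒ +0.989773;  D = -0.244192+0.959178i
Y_1^{m'}(θ=0.9931,φ=3.8992) and Σ D·Y over m':
  (-0.0080-0.0064i)·(-0.2103+0.1989i)  (+0.1348-0.0454i)·(+0.2668+0.0000i)  (-0.2442+0.9592i)·(+0.2103+0.1989i)
Y_1^1(R⁻¹ n̂) = -0.203192+0.140733i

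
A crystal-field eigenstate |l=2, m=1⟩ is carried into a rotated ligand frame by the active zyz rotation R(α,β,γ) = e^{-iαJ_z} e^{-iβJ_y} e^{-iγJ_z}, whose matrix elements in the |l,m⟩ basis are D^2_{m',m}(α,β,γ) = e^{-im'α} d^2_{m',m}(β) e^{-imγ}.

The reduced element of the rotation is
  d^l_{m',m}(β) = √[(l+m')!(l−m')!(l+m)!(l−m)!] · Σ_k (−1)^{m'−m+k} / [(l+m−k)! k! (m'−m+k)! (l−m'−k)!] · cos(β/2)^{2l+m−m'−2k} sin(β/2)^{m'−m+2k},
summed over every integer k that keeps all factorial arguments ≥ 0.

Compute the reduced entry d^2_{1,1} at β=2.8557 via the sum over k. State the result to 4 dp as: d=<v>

d=-0.0592

d^2_{1,1}(β=2.8557) via the finite sum:
Half-angle: c=0.142460, s=0.989801. N=√(6·1·6·1)=6.000000
k: max(0,(1)−(1))=0 … min(2+(1),2−(1))=1
  k=0: (−1)^0·6.0000/(6)·0.1425^4·0.9898^0 = +0.000412
  k=1: (−1)^1·6.0000/(2)·0.1425^2·0.9898^2 = -0.059649
d^2_{1,1}(2.8557) = +0.000412 -0.059649 = -0.059237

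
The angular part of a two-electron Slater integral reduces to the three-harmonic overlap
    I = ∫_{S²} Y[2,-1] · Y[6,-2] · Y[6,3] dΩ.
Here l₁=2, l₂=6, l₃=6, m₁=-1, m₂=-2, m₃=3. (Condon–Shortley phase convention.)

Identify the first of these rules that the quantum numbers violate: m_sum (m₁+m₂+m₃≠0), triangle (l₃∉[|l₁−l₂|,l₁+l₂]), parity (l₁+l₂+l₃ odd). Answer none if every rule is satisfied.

azimuthal sum: -1 − 2 + 3 = 0  ✓
4 ≤ 6 ≤ 8 (triangle on l)  ✓
L = 2 + 6 + 6 = 14 (even)  ✓

none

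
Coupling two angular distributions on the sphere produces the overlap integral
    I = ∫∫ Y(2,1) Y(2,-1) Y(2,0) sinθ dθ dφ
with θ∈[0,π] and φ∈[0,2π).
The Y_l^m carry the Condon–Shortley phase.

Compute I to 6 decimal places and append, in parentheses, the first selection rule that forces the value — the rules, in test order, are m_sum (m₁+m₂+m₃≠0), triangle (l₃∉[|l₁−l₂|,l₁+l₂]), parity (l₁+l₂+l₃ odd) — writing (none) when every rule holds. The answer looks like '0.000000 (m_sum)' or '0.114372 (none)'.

Rules hold: Σm=0, L=6 even, 0≤2≤4.
N = 5·5·5 = 125
Δ = 2!·2!·2!/7! = 1/630
Racah Σ t=0..2: t=0:+1/8 t=1:−1/1 t=2:+1/8 = -3/4
⇒ 3j(2 2 2; 0 0 0)² = 2/35, sgn -1
Racah Σ t=0..1: t=0:+1/2 t=1:−1/4 = 1/4
⇒ 3j(2 2 2; 1 -1 0)² = 1/70, sgn +1
4πI² = N·(3j₀)²·(3jₘ)² = 5/49
I = -1·√(0.102041/4π) = -0.09011188
No selection rule forces the value: the integral is nonzero (none).

-0.090112 (none)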